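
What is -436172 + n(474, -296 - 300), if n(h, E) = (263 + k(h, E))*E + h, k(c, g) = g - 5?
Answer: -234250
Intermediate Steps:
k(c, g) = -5 + g
n(h, E) = h + E*(258 + E) (n(h, E) = (263 + (-5 + E))*E + h = (258 + E)*E + h = E*(258 + E) + h = h + E*(258 + E))
-436172 + n(474, -296 - 300) = -436172 + (474 + (-296 - 300)² + 258*(-296 - 300)) = -436172 + (474 + (-596)² + 258*(-596)) = -436172 + (474 + 355216 - 153768) = -436172 + 201922 = -234250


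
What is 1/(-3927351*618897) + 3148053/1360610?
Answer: 7651738689977843281/3307133704220546670 ≈ 2.3137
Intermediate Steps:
1/(-3927351*618897) + 3148053/1360610 = -1/3927351*1/618897 + 3148053*(1/1360610) = -1/2430625751847 + 3148053/1360610 = 7651738689977843281/3307133704220546670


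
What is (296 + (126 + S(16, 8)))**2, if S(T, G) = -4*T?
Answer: 128164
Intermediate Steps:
(296 + (126 + S(16, 8)))**2 = (296 + (126 - 4*16))**2 = (296 + (126 - 64))**2 = (296 + 62)**2 = 358**2 = 128164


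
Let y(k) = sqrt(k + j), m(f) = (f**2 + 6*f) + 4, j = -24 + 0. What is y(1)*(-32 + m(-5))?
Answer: -33*I*sqrt(23) ≈ -158.26*I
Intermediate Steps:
j = -24 (j = -4*6 + 0 = -24 + 0 = -24)
m(f) = 4 + f**2 + 6*f
y(k) = sqrt(-24 + k) (y(k) = sqrt(k - 24) = sqrt(-24 + k))
y(1)*(-32 + m(-5)) = sqrt(-24 + 1)*(-32 + (4 + (-5)**2 + 6*(-5))) = sqrt(-23)*(-32 + (4 + 25 - 30)) = (I*sqrt(23))*(-32 - 1) = (I*sqrt(23))*(-33) = -33*I*sqrt(23)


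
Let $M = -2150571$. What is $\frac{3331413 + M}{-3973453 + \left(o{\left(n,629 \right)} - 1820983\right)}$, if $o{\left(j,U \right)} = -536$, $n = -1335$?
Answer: $- \frac{590421}{2897486} \approx -0.20377$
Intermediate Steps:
$\frac{3331413 + M}{-3973453 + \left(o{\left(n,629 \right)} - 1820983\right)} = \frac{3331413 - 2150571}{-3973453 - 1821519} = \frac{1180842}{-3973453 - 1821519} = \frac{1180842}{-5794972} = 1180842 \left(- \frac{1}{5794972}\right) = - \frac{590421}{2897486}$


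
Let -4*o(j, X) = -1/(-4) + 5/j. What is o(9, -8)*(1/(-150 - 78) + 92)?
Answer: -608275/32832 ≈ -18.527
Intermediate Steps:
o(j, X) = -1/16 - 5/(4*j) (o(j, X) = -(-1/(-4) + 5/j)/4 = -(-1*(-¼) + 5/j)/4 = -(¼ + 5/j)/4 = -1/16 - 5/(4*j))
o(9, -8)*(1/(-150 - 78) + 92) = ((1/16)*(-20 - 1*9)/9)*(1/(-150 - 78) + 92) = ((1/16)*(⅑)*(-20 - 9))*(1/(-228) + 92) = ((1/16)*(⅑)*(-29))*(-1/228 + 92) = -29/144*20975/228 = -608275/32832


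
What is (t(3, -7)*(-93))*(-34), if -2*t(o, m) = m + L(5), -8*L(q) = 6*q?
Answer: 67983/4 ≈ 16996.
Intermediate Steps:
L(q) = -3*q/4
t(o, m) = 15/8 - m/2 (t(o, m) = -(m - ¾*5)/2 = -(m - 15/4)/2 = -(-15/4 + m)/2 = 15/8 - m/2)
(t(3, -7)*(-93))*(-34) = ((15/8 - ½*(-7))*(-93))*(-34) = ((15/8 + 7/2)*(-93))*(-34) = ((43/8)*(-93))*(-34) = -3999/8*(-34) = 67983/4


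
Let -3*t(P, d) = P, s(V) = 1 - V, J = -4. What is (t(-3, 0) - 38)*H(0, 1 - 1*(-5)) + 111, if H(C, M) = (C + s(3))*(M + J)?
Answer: 259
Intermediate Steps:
t(P, d) = -P/3
H(C, M) = (-4 + M)*(-2 + C) (H(C, M) = (C + (1 - 1*3))*(M - 4) = (C + (1 - 3))*(-4 + M) = (C - 2)*(-4 + M) = (-2 + C)*(-4 + M) = (-4 + M)*(-2 + C))
(t(-3, 0) - 38)*H(0, 1 - 1*(-5)) + 111 = (-⅓*(-3) - 38)*(8 - 4*0 - 2*(1 - 1*(-5)) + 0*(1 - 1*(-5))) + 111 = (1 - 38)*(8 + 0 - 2*(1 + 5) + 0*(1 + 5)) + 111 = -37*(8 + 0 - 2*6 + 0*6) + 111 = -37*(8 + 0 - 12 + 0) + 111 = -37*(-4) + 111 = 148 + 111 = 259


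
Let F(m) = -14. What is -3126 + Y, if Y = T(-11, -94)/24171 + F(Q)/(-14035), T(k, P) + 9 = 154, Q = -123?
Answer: -151494545663/48462855 ≈ -3126.0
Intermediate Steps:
T(k, P) = 145 (T(k, P) = -9 + 154 = 145)
Y = 339067/48462855 (Y = 145/24171 - 14/(-14035) = 145*(1/24171) - 14*(-1/14035) = 145/24171 + 2/2005 = 339067/48462855 ≈ 0.0069964)
-3126 + Y = -3126 + 339067/48462855 = -151494545663/48462855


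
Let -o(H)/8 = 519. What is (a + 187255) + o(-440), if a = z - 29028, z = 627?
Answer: 154702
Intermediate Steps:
o(H) = -4152 (o(H) = -8*519 = -4152)
a = -28401 (a = 627 - 29028 = -28401)
(a + 187255) + o(-440) = (-28401 + 187255) - 4152 = 158854 - 4152 = 154702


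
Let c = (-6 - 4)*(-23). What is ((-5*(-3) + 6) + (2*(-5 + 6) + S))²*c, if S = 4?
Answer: 167670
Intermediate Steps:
c = 230 (c = -10*(-23) = 230)
((-5*(-3) + 6) + (2*(-5 + 6) + S))²*c = ((-5*(-3) + 6) + (2*(-5 + 6) + 4))²*230 = ((15 + 6) + (2*1 + 4))²*230 = (21 + (2 + 4))²*230 = (21 + 6)²*230 = 27²*230 = 729*230 = 167670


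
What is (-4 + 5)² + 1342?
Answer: 1343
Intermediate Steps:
(-4 + 5)² + 1342 = 1² + 1342 = 1 + 1342 = 1343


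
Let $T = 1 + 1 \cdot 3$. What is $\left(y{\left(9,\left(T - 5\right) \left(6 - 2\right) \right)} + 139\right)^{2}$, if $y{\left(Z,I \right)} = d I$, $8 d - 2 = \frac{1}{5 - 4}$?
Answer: $\frac{75625}{4} \approx 18906.0$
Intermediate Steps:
$T = 4$ ($T = 1 + 3 = 4$)
$d = \frac{3}{8}$ ($d = \frac{1}{4} + \frac{1}{8 \left(5 - 4\right)} = \frac{1}{4} + \frac{1}{8 \cdot 1} = \frac{1}{4} + \frac{1}{8} \cdot 1 = \frac{1}{4} + \frac{1}{8} = \frac{3}{8} \approx 0.375$)
$y{\left(Z,I \right)} = \frac{3 I}{8}$
$\left(y{\left(9,\left(T - 5\right) \left(6 - 2\right) \right)} + 139\right)^{2} = \left(\frac{3 \left(4 - 5\right) \left(6 - 2\right)}{8} + 139\right)^{2} = \left(\frac{3 \left(\left(-1\right) 4\right)}{8} + 139\right)^{2} = \left(\frac{3}{8} \left(-4\right) + 139\right)^{2} = \left(- \frac{3}{2} + 139\right)^{2} = \left(\frac{275}{2}\right)^{2} = \frac{75625}{4}$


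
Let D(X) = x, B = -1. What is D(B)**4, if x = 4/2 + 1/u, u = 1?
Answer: 81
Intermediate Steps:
x = 3 (x = 4/2 + 1/1 = 4*(1/2) + 1*1 = 2 + 1 = 3)
D(X) = 3
D(B)**4 = 3**4 = 81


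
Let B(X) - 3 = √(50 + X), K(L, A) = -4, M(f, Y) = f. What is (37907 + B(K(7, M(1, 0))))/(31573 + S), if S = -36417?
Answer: -18955/2422 - √46/4844 ≈ -7.8276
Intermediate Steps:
B(X) = 3 + √(50 + X)
(37907 + B(K(7, M(1, 0))))/(31573 + S) = (37907 + (3 + √(50 - 4)))/(31573 - 36417) = (37907 + (3 + √46))/(-4844) = (37910 + √46)*(-1/4844) = -18955/2422 - √46/4844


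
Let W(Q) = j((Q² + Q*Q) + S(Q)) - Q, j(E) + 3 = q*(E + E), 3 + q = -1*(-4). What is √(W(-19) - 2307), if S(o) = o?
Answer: I*√885 ≈ 29.749*I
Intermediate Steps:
q = 1 (q = -3 - 1*(-4) = -3 + 4 = 1)
j(E) = -3 + 2*E (j(E) = -3 + 1*(E + E) = -3 + 1*(2*E) = -3 + 2*E)
W(Q) = -3 + Q + 4*Q² (W(Q) = (-3 + 2*((Q² + Q*Q) + Q)) - Q = (-3 + 2*((Q² + Q²) + Q)) - Q = (-3 + 2*(2*Q² + Q)) - Q = (-3 + 2*(Q + 2*Q²)) - Q = (-3 + (2*Q + 4*Q²)) - Q = (-3 + 2*Q + 4*Q²) - Q = -3 + Q + 4*Q²)
√(W(-19) - 2307) = √((-3 - 19 + 4*(-19)²) - 2307) = √((-3 - 19 + 4*361) - 2307) = √((-3 - 19 + 1444) - 2307) = √(1422 - 2307) = √(-885) = I*√885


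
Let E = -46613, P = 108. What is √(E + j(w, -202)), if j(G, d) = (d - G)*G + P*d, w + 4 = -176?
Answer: I*√64469 ≈ 253.91*I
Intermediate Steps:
w = -180 (w = -4 - 176 = -180)
j(G, d) = 108*d + G*(d - G) (j(G, d) = (d - G)*G + 108*d = G*(d - G) + 108*d = 108*d + G*(d - G))
√(E + j(w, -202)) = √(-46613 + (-1*(-180)² + 108*(-202) - 180*(-202))) = √(-46613 + (-1*32400 - 21816 + 36360)) = √(-46613 + (-32400 - 21816 + 36360)) = √(-46613 - 17856) = √(-64469) = I*√64469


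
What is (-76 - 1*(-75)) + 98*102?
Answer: 9995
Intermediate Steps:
(-76 - 1*(-75)) + 98*102 = (-76 + 75) + 9996 = -1 + 9996 = 9995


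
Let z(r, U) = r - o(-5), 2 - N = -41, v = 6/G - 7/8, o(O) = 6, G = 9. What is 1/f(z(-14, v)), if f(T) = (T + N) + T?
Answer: 1/3 ≈ 0.33333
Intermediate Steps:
v = -5/24 (v = 6/9 - 7/8 = 6*(1/9) - 7*1/8 = 2/3 - 7/8 = -5/24 ≈ -0.20833)
N = 43 (N = 2 - 1*(-41) = 2 + 41 = 43)
z(r, U) = -6 + r (z(r, U) = r - 1*6 = r - 6 = -6 + r)
f(T) = 43 + 2*T (f(T) = (T + 43) + T = (43 + T) + T = 43 + 2*T)
1/f(z(-14, v)) = 1/(43 + 2*(-6 - 14)) = 1/(43 + 2*(-20)) = 1/(43 - 40) = 1/3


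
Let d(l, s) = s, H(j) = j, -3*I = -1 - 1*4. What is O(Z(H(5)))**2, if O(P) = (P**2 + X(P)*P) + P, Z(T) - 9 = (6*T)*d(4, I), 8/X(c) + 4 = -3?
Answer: 590878864/49 ≈ 1.2059e+7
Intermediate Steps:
I = 5/3 (I = -(-1 - 1*4)/3 = -(-1 - 4)/3 = -1/3*(-5) = 5/3 ≈ 1.6667)
X(c) = -8/7 (X(c) = 8/(-4 - 3) = 8/(-7) = 8*(-1/7) = -8/7)
Z(T) = 9 + 10*T (Z(T) = 9 + (6*T)*(5/3) = 9 + 10*T)
O(P) = P**2 - P/7 (O(P) = (P**2 - 8*P/7) + P = P**2 - P/7)
O(Z(H(5)))**2 = ((9 + 10*5)*(-1/7 + (9 + 10*5)))**2 = ((9 + 50)*(-1/7 + (9 + 50)))**2 = (59*(-1/7 + 59))**2 = (59*(412/7))**2 = (24308/7)**2 = 590878864/49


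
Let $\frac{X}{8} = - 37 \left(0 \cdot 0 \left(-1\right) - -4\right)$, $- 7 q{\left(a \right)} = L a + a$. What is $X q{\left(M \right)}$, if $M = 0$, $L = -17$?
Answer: $0$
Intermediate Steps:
$q{\left(a \right)} = \frac{16 a}{7}$ ($q{\left(a \right)} = - \frac{- 17 a + a}{7} = - \frac{\left(-16\right) a}{7} = \frac{16 a}{7}$)
$X = -1184$ ($X = 8 \left(- 37 \left(0 \cdot 0 \left(-1\right) - -4\right)\right) = 8 \left(- 37 \left(0 \left(-1\right) + 4\right)\right) = 8 \left(- 37 \left(0 + 4\right)\right) = 8 \left(\left(-37\right) 4\right) = 8 \left(-148\right) = -1184$)
$X q{\left(M \right)} = - 1184 \cdot \frac{16}{7} \cdot 0 = \left(-1184\right) 0 = 0$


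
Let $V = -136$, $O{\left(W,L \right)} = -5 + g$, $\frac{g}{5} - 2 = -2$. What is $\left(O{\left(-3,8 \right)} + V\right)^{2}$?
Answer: $19881$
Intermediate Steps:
$g = 0$ ($g = 10 + 5 \left(-2\right) = 10 - 10 = 0$)
$O{\left(W,L \right)} = -5$ ($O{\left(W,L \right)} = -5 + 0 = -5$)
$\left(O{\left(-3,8 \right)} + V\right)^{2} = \left(-5 - 136\right)^{2} = \left(-141\right)^{2} = 19881$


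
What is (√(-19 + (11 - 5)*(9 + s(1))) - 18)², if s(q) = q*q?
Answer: (18 - √41)² ≈ 134.49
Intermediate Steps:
s(q) = q²
(√(-19 + (11 - 5)*(9 + s(1))) - 18)² = (√(-19 + (11 - 5)*(9 + 1²)) - 18)² = (√(-19 + 6*(9 + 1)) - 18)² = (√(-19 + 6*10) - 18)² = (√(-19 + 60) - 18)² = (√41 - 18)² = (-18 + √41)²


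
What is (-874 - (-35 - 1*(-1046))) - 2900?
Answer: -4785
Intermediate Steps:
(-874 - (-35 - 1*(-1046))) - 2900 = (-874 - (-35 + 1046)) - 2900 = (-874 - 1*1011) - 2900 = (-874 - 1011) - 2900 = -1885 - 2900 = -4785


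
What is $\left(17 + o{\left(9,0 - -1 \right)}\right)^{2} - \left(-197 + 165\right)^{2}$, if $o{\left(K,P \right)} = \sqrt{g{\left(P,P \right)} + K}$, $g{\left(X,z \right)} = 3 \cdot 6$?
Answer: $-708 + 102 \sqrt{3} \approx -531.33$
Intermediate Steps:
$g{\left(X,z \right)} = 18$
$o{\left(K,P \right)} = \sqrt{18 + K}$
$\left(17 + o{\left(9,0 - -1 \right)}\right)^{2} - \left(-197 + 165\right)^{2} = \left(17 + \sqrt{18 + 9}\right)^{2} - \left(-197 + 165\right)^{2} = \left(17 + \sqrt{27}\right)^{2} - \left(-32\right)^{2} = \left(17 + 3 \sqrt{3}\right)^{2} - 1024 = -1024 + \left(17 + 3 \sqrt{3}\right)^{2}$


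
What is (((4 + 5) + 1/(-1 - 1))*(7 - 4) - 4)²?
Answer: 1849/4 ≈ 462.25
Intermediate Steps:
(((4 + 5) + 1/(-1 - 1))*(7 - 4) - 4)² = ((9 + 1/(-2))*3 - 4)² = ((9 - ½)*3 - 4)² = ((17/2)*3 - 4)² = (51/2 - 4)² = (43/2)² = 1849/4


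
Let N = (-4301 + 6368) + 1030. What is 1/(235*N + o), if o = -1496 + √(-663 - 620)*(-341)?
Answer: 23429/17021271804 + 11*I*√1283/17021271804 ≈ 1.3765e-6 + 2.3148e-8*I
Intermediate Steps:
N = 3097 (N = 2067 + 1030 = 3097)
o = -1496 - 341*I*√1283 (o = -1496 + √(-1283)*(-341) = -1496 + (I*√1283)*(-341) = -1496 - 341*I*√1283 ≈ -1496.0 - 12214.0*I)
1/(235*N + o) = 1/(235*3097 + (-1496 - 341*I*√1283)) = 1/(727795 + (-1496 - 341*I*√1283)) = 1/(726299 - 341*I*√1283)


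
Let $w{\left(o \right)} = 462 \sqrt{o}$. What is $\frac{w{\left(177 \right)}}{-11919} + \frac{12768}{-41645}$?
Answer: $- \frac{12768}{41645} - \frac{154 \sqrt{177}}{3973} \approx -0.82228$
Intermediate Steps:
$\frac{w{\left(177 \right)}}{-11919} + \frac{12768}{-41645} = \frac{462 \sqrt{177}}{-11919} + \frac{12768}{-41645} = 462 \sqrt{177} \left(- \frac{1}{11919}\right) + 12768 \left(- \frac{1}{41645}\right) = - \frac{154 \sqrt{177}}{3973} - \frac{12768}{41645} = - \frac{12768}{41645} - \frac{154 \sqrt{177}}{3973}$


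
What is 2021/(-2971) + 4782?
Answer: 14205301/2971 ≈ 4781.3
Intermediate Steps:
2021/(-2971) + 4782 = 2021*(-1/2971) + 4782 = -2021/2971 + 4782 = 14205301/2971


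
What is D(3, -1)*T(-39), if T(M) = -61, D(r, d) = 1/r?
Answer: -61/3 ≈ -20.333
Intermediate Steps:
D(3, -1)*T(-39) = -61/3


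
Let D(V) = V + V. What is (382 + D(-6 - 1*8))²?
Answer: 125316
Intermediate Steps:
D(V) = 2*V
(382 + D(-6 - 1*8))² = (382 + 2*(-6 - 1*8))² = (382 + 2*(-6 - 8))² = (382 + 2*(-14))² = (382 - 28)² = 354² = 125316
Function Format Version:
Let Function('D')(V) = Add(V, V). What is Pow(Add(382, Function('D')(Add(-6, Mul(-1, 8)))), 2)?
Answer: 125316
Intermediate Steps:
Function('D')(V) = Mul(2, V)
Pow(Add(382, Function('D')(Add(-6, Mul(-1, 8)))), 2) = Pow(Add(382, Mul(2, Add(-6, Mul(-1, 8)))), 2) = Pow(Add(382, Mul(2, Add(-6, -8))), 2) = Pow(Add(382, Mul(2, -14)), 2) = Pow(Add(382, -28), 2) = Pow(354, 2) = 125316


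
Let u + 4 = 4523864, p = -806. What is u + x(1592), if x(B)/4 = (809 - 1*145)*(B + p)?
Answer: 6611476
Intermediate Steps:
x(B) = -2140736 + 2656*B (x(B) = 4*((809 - 1*145)*(B - 806)) = 4*((809 - 145)*(-806 + B)) = 4*(664*(-806 + B)) = 4*(-535184 + 664*B) = -2140736 + 2656*B)
u = 4523860 (u = -4 + 4523864 = 4523860)
u + x(1592) = 4523860 + (-2140736 + 2656*1592) = 4523860 + (-2140736 + 4228352) = 4523860 + 2087616 = 6611476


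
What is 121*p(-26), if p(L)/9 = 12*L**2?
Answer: 8833968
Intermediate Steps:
p(L) = 108*L**2 (p(L) = 9*(12*L**2) = 108*L**2)
121*p(-26) = 121*(108*(-26)**2) = 121*(108*676) = 121*73008 = 8833968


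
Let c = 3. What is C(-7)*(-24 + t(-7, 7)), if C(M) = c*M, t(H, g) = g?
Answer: 357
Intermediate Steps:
C(M) = 3*M
C(-7)*(-24 + t(-7, 7)) = (3*(-7))*(-24 + 7) = -21*(-17) = 357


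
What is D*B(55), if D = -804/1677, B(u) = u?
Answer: -14740/559 ≈ -26.369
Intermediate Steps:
D = -268/559 (D = -804*1/1677 = -268/559 ≈ -0.47943)
D*B(55) = -268/559*55 = -14740/559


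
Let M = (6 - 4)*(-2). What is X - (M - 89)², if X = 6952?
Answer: -1697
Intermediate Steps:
M = -4 (M = 2*(-2) = -4)
X - (M - 89)² = 6952 - (-4 - 89)² = 6952 - 1*(-93)² = 6952 - 1*8649 = 6952 - 8649 = -1697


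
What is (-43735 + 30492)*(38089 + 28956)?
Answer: -887876935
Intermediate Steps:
(-43735 + 30492)*(38089 + 28956) = -13243*67045 = -887876935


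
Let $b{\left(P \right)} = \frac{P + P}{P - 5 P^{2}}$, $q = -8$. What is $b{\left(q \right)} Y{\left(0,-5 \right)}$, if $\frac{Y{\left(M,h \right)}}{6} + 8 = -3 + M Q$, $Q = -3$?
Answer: $- \frac{132}{41} \approx -3.2195$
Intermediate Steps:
$b{\left(P \right)} = \frac{2 P}{P - 5 P^{2}}$
$Y{\left(M,h \right)} = -66 - 18 M$ ($Y{\left(M,h \right)} = -48 + 6 \left(-3 + M \left(-3\right)\right) = -48 + 6 \left(-3 - 3 M\right) = -48 - \left(18 + 18 M\right) = -66 - 18 M$)
$b{\left(q \right)} Y{\left(0,-5 \right)} = - \frac{2}{-1 + 5 \left(-8\right)} \left(-66 - 0\right) = - \frac{2}{-1 - 40} \left(-66 + 0\right) = - \frac{2}{-41} \left(-66\right) = \left(-2\right) \left(- \frac{1}{41}\right) \left(-66\right) = \frac{2}{41} \left(-66\right) = - \frac{132}{41}$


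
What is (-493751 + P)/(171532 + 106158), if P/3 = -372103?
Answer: -161006/27769 ≈ -5.7980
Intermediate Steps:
P = -1116309 (P = 3*(-372103) = -1116309)
(-493751 + P)/(171532 + 106158) = (-493751 - 1116309)/(171532 + 106158) = -1610060/277690 = -1610060*1/277690 = -161006/27769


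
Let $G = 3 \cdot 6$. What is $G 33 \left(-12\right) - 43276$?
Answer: $-50404$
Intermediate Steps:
$G = 18$
$G 33 \left(-12\right) - 43276 = 18 \cdot 33 \left(-12\right) - 43276 = 594 \left(-12\right) - 43276 = -7128 - 43276 = -50404$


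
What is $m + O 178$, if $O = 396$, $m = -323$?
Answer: $70165$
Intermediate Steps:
$m + O 178 = -323 + 396 \cdot 178 = -323 + 70488 = 70165$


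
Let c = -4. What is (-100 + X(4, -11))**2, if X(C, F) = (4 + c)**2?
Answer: 10000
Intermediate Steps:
X(C, F) = 0 (X(C, F) = (4 - 4)**2 = 0**2 = 0)
(-100 + X(4, -11))**2 = (-100 + 0)**2 = (-100)**2 = 10000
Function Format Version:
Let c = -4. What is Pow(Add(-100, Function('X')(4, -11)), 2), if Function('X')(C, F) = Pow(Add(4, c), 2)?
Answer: 10000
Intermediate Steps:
Function('X')(C, F) = 0 (Function('X')(C, F) = Pow(Add(4, -4), 2) = Pow(0, 2) = 0)
Pow(Add(-100, Function('X')(4, -11)), 2) = Pow(Add(-100, 0), 2) = Pow(-100, 2) = 10000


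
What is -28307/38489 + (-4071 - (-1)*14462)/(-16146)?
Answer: -856984021/621443394 ≈ -1.3790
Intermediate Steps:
-28307/38489 + (-4071 - (-1)*14462)/(-16146) = -28307*1/38489 + (-4071 - 1*(-14462))*(-1/16146) = -28307/38489 + (-4071 + 14462)*(-1/16146) = -28307/38489 + 10391*(-1/16146) = -28307/38489 - 10391/16146 = -856984021/621443394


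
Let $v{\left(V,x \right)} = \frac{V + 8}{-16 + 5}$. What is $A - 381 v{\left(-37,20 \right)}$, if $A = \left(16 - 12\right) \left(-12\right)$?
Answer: $- \frac{11577}{11} \approx -1052.5$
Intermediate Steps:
$v{\left(V,x \right)} = - \frac{8}{11} - \frac{V}{11}$ ($v{\left(V,x \right)} = \frac{8 + V}{-11} = \left(8 + V\right) \left(- \frac{1}{11}\right) = - \frac{8}{11} - \frac{V}{11}$)
$A = -48$ ($A = 4 \left(-12\right) = -48$)
$A - 381 v{\left(-37,20 \right)} = -48 - 381 \left(- \frac{8}{11} - - \frac{37}{11}\right) = -48 - 381 \left(- \frac{8}{11} + \frac{37}{11}\right) = -48 - \frac{11049}{11} = - \frac{11577}{11}$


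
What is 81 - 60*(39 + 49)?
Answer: -5199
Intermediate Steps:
81 - 60*(39 + 49) = 81 - 60*88 = 81 - 5280 = -5199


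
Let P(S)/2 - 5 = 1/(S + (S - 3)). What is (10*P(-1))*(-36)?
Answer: -3456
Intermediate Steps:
P(S) = 10 + 2/(-3 + 2*S) (P(S) = 10 + 2/(S + (S - 3)) = 10 + 2/(S + (-3 + S)) = 10 + 2/(-3 + 2*S))
(10*P(-1))*(-36) = (10*(4*(-7 + 5*(-1))/(-3 + 2*(-1))))*(-36) = (10*(4*(-7 - 5)/(-3 - 2)))*(-36) = (10*(4*(-12)/(-5)))*(-36) = (10*(4*(-1/5)*(-12)))*(-36) = (10*(48/5))*(-36) = 96*(-36) = -3456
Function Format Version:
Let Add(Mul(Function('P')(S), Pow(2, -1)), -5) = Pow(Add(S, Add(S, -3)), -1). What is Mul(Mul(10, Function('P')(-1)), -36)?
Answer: -3456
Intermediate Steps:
Function('P')(S) = Add(10, Mul(2, Pow(Add(-3, Mul(2, S)), -1))) (Function('P')(S) = Add(10, Mul(2, Pow(Add(S, Add(S, -3)), -1))) = Add(10, Mul(2, Pow(Add(S, Add(-3, S)), -1))) = Add(10, Mul(2, Pow(Add(-3, Mul(2, S)), -1))))
Mul(Mul(10, Function('P')(-1)), -36) = Mul(Mul(10, Mul(4, Pow(Add(-3, Mul(2, -1)), -1), Add(-7, Mul(5, -1)))), -36) = Mul(Mul(10, Mul(4, Pow(Add(-3, -2), -1), Add(-7, -5))), -36) = Mul(Mul(10, Mul(4, Pow(-5, -1), -12)), -36) = Mul(Mul(10, Mul(4, Rational(-1, 5), -12)), -36) = Mul(Mul(10, Rational(48, 5)), -36) = Mul(96, -36) = -3456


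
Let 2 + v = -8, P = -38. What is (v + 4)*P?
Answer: 228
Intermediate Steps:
v = -10 (v = -2 - 8 = -10)
(v + 4)*P = (-10 + 4)*(-38) = -6*(-38) = 228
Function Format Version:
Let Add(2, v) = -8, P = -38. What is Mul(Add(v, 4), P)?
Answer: 228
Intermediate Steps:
v = -10 (v = Add(-2, -8) = -10)
Mul(Add(v, 4), P) = Mul(Add(-10, 4), -38) = Mul(-6, -38) = 228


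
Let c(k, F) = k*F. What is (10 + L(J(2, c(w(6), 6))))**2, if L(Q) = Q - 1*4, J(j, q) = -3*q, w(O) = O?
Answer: 10404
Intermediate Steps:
c(k, F) = F*k
L(Q) = -4 + Q (L(Q) = Q - 4 = -4 + Q)
(10 + L(J(2, c(w(6), 6))))**2 = (10 + (-4 - 18*6))**2 = (10 + (-4 - 3*36))**2 = (10 + (-4 - 108))**2 = (10 - 112)**2 = (-102)**2 = 10404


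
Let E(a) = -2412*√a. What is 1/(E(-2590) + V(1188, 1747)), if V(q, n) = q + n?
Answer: 587/3015314237 + 2412*I*√2590/15076571185 ≈ 1.9467e-7 + 8.1419e-6*I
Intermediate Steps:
V(q, n) = n + q
1/(E(-2590) + V(1188, 1747)) = 1/(-2412*I*√2590 + (1747 + 1188)) = 1/(-2412*I*√2590 + 2935) = 1/(2935 - 2412*I*√2590)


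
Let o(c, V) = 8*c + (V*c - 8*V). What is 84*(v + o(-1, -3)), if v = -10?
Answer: 756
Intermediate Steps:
o(c, V) = -8*V + 8*c + V*c (o(c, V) = 8*c + (-8*V + V*c) = -8*V + 8*c + V*c)
84*(v + o(-1, -3)) = 84*(-10 + (-8*(-3) + 8*(-1) - 3*(-1))) = 84*(-10 + (24 - 8 + 3)) = 84*(-10 + 19) = 84*9 = 756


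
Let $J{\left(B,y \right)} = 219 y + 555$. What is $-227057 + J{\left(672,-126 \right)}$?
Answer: $-254096$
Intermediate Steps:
$J{\left(B,y \right)} = 555 + 219 y$
$-227057 + J{\left(672,-126 \right)} = -227057 + \left(555 + 219 \left(-126\right)\right) = -227057 + \left(555 - 27594\right) = -227057 - 27039 = -254096$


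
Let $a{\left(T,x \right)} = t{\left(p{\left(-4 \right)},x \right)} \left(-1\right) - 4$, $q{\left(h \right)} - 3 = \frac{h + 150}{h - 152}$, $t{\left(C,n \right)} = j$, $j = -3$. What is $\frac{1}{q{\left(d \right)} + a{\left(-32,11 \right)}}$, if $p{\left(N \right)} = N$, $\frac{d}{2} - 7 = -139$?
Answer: $\frac{208}{473} \approx 0.43975$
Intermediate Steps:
$d = -264$ ($d = 14 + 2 \left(-139\right) = 14 - 278 = -264$)
$t{\left(C,n \right)} = -3$
$q{\left(h \right)} = 3 + \frac{150 + h}{-152 + h}$ ($q{\left(h \right)} = 3 + \frac{h + 150}{h - 152} = 3 + \frac{150 + h}{-152 + h}$)
$a{\left(T,x \right)} = -1$ ($a{\left(T,x \right)} = \left(-3\right) \left(-1\right) - 4 = 3 - 4 = -1$)
$\frac{1}{q{\left(d \right)} + a{\left(-32,11 \right)}} = \frac{1}{\frac{2 \left(-153 + 2 \left(-264\right)\right)}{-152 - 264} - 1} = \frac{1}{\frac{2 \left(-153 - 528\right)}{-416} - 1} = \frac{1}{2 \left(- \frac{1}{416}\right) \left(-681\right) - 1} = \frac{1}{\frac{681}{208} - 1} = \frac{1}{\frac{473}{208}} = \frac{208}{473}$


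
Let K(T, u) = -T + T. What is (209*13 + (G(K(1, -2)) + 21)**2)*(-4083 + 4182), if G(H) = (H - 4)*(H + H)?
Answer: 312642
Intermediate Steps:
K(T, u) = 0
G(H) = 2*H*(-4 + H) (G(H) = (-4 + H)*(2*H) = 2*H*(-4 + H))
(209*13 + (G(K(1, -2)) + 21)**2)*(-4083 + 4182) = (209*13 + (2*0*(-4 + 0) + 21)**2)*(-4083 + 4182) = (2717 + (2*0*(-4) + 21)**2)*99 = (2717 + (0 + 21)**2)*99 = (2717 + 21**2)*99 = (2717 + 441)*99 = 3158*99 = 312642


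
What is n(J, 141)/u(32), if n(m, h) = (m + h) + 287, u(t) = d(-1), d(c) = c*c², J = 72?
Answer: -500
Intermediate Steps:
d(c) = c³
u(t) = -1 (u(t) = (-1)³ = -1)
n(m, h) = 287 + h + m (n(m, h) = (h + m) + 287 = 287 + h + m)
n(J, 141)/u(32) = (287 + 141 + 72)/(-1) = 500*(-1) = -500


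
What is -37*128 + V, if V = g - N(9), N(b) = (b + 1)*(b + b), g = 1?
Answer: -4915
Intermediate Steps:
N(b) = 2*b*(1 + b) (N(b) = (1 + b)*(2*b) = 2*b*(1 + b))
V = -179 (V = 1 - 2*9*(1 + 9) = 1 - 2*9*10 = 1 - 1*180 = 1 - 180 = -179)
-37*128 + V = -37*128 - 179 = -4736 - 179 = -4915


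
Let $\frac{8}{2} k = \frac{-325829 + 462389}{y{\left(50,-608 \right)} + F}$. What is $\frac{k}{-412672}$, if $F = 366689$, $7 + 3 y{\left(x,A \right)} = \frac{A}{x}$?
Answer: $- \frac{640125}{2837243388928} \approx -2.2562 \cdot 10^{-7}$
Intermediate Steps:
$y{\left(x,A \right)} = - \frac{7}{3} + \frac{A}{3 x}$ ($y{\left(x,A \right)} = - \frac{7}{3} + \frac{A \frac{1}{x}}{3} = - \frac{7}{3} + \frac{A}{3 x}$)
$k = \frac{640125}{6875299}$ ($k = \frac{\left(-325829 + 462389\right) \frac{1}{\frac{-608 - 350}{3 \cdot 50} + 366689}}{4} = \frac{136560 \frac{1}{\frac{1}{3} \cdot \frac{1}{50} \left(-608 - 350\right) + 366689}}{4} = \frac{136560 \frac{1}{\frac{1}{3} \cdot \frac{1}{50} \left(-958\right) + 366689}}{4} = \frac{136560 \frac{1}{- \frac{479}{75} + 366689}}{4} = \frac{136560 \frac{1}{\frac{27501196}{75}}}{4} = \frac{136560 \cdot \frac{75}{27501196}}{4} = \frac{1}{4} \cdot \frac{2560500}{6875299} = \frac{640125}{6875299} \approx 0.093105$)
$\frac{k}{-412672} = \frac{640125}{6875299 \left(-412672\right)} = \frac{640125}{6875299} \left(- \frac{1}{412672}\right) = - \frac{640125}{2837243388928}$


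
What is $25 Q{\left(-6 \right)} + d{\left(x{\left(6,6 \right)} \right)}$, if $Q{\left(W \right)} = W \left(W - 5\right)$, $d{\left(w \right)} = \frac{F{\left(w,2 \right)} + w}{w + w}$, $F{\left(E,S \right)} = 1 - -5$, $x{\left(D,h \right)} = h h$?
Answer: $\frac{19807}{12} \approx 1650.6$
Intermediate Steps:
$x{\left(D,h \right)} = h^{2}$
$F{\left(E,S \right)} = 6$ ($F{\left(E,S \right)} = 1 + 5 = 6$)
$d{\left(w \right)} = \frac{6 + w}{2 w}$ ($d{\left(w \right)} = \frac{6 + w}{w + w} = \frac{6 + w}{2 w}$)
$Q{\left(W \right)} = W \left(-5 + W\right)$
$25 Q{\left(-6 \right)} + d{\left(x{\left(6,6 \right)} \right)} = 25 \left(- 6 \left(-5 - 6\right)\right) + \frac{6 + 6^{2}}{2 \cdot 6^{2}} = 25 \left(\left(-6\right) \left(-11\right)\right) + \frac{6 + 36}{2 \cdot 36} = 25 \cdot 66 + \frac{1}{2} \cdot \frac{1}{36} \cdot 42 = 1650 + \frac{7}{12} = \frac{19807}{12}$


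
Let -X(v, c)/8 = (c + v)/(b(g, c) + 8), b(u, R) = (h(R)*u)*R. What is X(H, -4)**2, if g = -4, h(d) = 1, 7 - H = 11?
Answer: 64/9 ≈ 7.1111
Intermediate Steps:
H = -4 (H = 7 - 1*11 = 7 - 11 = -4)
b(u, R) = R*u (b(u, R) = (1*u)*R = u*R = R*u)
X(v, c) = -8*(c + v)/(8 - 4*c) (X(v, c) = -8*(c + v)/(c*(-4) + 8) = -8*(c + v)/(-4*c + 8) = -8*(c + v)/(8 - 4*c))
X(H, -4)**2 = (2*(-4 - 4)/(-2 - 4))**2 = (2*(-8)/(-6))**2 = (2*(-1/6)*(-8))**2 = (8/3)**2 = 64/9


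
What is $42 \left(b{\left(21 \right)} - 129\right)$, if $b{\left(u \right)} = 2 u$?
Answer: $-3654$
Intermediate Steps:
$42 \left(b{\left(21 \right)} - 129\right) = 42 \left(2 \cdot 21 - 129\right) = 42 \left(42 - 129\right) = 42 \left(-87\right) = -3654$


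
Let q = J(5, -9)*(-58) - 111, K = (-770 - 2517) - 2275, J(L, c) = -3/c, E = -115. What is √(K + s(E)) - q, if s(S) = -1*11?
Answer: 391/3 + I*√5573 ≈ 130.33 + 74.653*I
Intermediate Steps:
K = -5562 (K = -3287 - 2275 = -5562)
s(S) = -11
q = -391/3 (q = -3/(-9)*(-58) - 111 = -3*(-⅑)*(-58) - 111 = (⅓)*(-58) - 111 = -58/3 - 111 = -391/3 ≈ -130.33)
√(K + s(E)) - q = √(-5562 - 11) - 1*(-391/3) = √(-5573) + 391/3 = I*√5573 + 391/3 = 391/3 + I*√5573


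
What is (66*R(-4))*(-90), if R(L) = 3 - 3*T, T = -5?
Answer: -106920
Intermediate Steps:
R(L) = 18 (R(L) = 3 - 3*(-5) = 3 + 15 = 18)
(66*R(-4))*(-90) = (66*18)*(-90) = 1188*(-90) = -106920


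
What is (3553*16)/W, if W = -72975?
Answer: -56848/72975 ≈ -0.77901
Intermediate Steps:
(3553*16)/W = (3553*16)/(-72975) = 56848*(-1/72975) = -56848/72975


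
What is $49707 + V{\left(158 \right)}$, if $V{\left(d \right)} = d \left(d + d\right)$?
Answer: $99635$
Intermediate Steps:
$V{\left(d \right)} = 2 d^{2}$ ($V{\left(d \right)} = d 2 d = 2 d^{2}$)
$49707 + V{\left(158 \right)} = 49707 + 2 \cdot 158^{2} = 49707 + 2 \cdot 24964 = 49707 + 49928 = 99635$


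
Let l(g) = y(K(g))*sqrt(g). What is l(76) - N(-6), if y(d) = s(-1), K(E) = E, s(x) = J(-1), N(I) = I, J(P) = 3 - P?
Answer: 6 + 8*sqrt(19) ≈ 40.871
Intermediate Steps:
s(x) = 4 (s(x) = 3 - 1*(-1) = 3 + 1 = 4)
y(d) = 4
l(g) = 4*sqrt(g)
l(76) - N(-6) = 4*sqrt(76) - 1*(-6) = 4*(2*sqrt(19)) + 6 = 8*sqrt(19) + 6 = 6 + 8*sqrt(19)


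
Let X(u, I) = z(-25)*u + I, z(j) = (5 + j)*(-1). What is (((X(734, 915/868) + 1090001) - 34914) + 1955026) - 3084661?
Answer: -51964509/868 ≈ -59867.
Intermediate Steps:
z(j) = -5 - j
X(u, I) = I + 20*u (X(u, I) = (-5 - 1*(-25))*u + I = (-5 + 25)*u + I = 20*u + I = I + 20*u)
(((X(734, 915/868) + 1090001) - 34914) + 1955026) - 3084661 = ((((915/868 + 20*734) + 1090001) - 34914) + 1955026) - 3084661 = ((((915*(1/868) + 14680) + 1090001) - 34914) + 1955026) - 3084661 = ((((915/868 + 14680) + 1090001) - 34914) + 1955026) - 3084661 = (((12743155/868 + 1090001) - 34914) + 1955026) - 3084661 = ((958864023/868 - 34914) + 1955026) - 3084661 = (928558671/868 + 1955026) - 3084661 = 2625521239/868 - 3084661 = -51964509/868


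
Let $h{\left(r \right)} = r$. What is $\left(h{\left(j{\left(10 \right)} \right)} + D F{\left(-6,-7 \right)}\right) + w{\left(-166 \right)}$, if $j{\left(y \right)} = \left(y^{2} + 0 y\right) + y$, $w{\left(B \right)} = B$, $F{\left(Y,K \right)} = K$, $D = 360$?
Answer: $-2576$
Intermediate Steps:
$j{\left(y \right)} = y + y^{2}$ ($j{\left(y \right)} = \left(y^{2} + 0\right) + y = y^{2} + y = y + y^{2}$)
$\left(h{\left(j{\left(10 \right)} \right)} + D F{\left(-6,-7 \right)}\right) + w{\left(-166 \right)} = \left(10 \left(1 + 10\right) + 360 \left(-7\right)\right) - 166 = \left(10 \cdot 11 - 2520\right) - 166 = \left(110 - 2520\right) - 166 = -2410 - 166 = -2576$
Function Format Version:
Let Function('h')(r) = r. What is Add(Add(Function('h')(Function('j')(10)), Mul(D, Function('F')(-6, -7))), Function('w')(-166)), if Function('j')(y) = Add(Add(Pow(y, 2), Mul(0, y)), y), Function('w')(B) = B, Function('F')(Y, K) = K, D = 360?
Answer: -2576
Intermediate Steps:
Function('j')(y) = Add(y, Pow(y, 2)) (Function('j')(y) = Add(Add(Pow(y, 2), 0), y) = Add(Pow(y, 2), y) = Add(y, Pow(y, 2)))
Add(Add(Function('h')(Function('j')(10)), Mul(D, Function('F')(-6, -7))), Function('w')(-166)) = Add(Add(Mul(10, Add(1, 10)), Mul(360, -7)), -166) = Add(Add(Mul(10, 11), -2520), -166) = Add(Add(110, -2520), -166) = Add(-2410, -166) = -2576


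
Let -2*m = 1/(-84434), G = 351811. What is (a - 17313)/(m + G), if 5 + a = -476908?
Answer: -83458956168/59409619949 ≈ -1.4048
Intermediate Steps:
a = -476913 (a = -5 - 476908 = -476913)
m = 1/168868 (m = -1/2/(-84434) = -1/2*(-1/84434) = 1/168868 ≈ 5.9218e-6)
(a - 17313)/(m + G) = (-476913 - 17313)/(1/168868 + 351811) = -494226/59409619949/168868 = -494226*168868/59409619949 = -83458956168/59409619949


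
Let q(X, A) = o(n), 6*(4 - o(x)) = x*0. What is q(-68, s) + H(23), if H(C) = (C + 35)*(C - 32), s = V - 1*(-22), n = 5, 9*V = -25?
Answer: -518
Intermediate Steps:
V = -25/9 (V = (⅑)*(-25) = -25/9 ≈ -2.7778)
s = 173/9 (s = -25/9 - 1*(-22) = -25/9 + 22 = 173/9 ≈ 19.222)
o(x) = 4 (o(x) = 4 - x*0/6 = 4 - ⅙*0 = 4 + 0 = 4)
q(X, A) = 4
H(C) = (-32 + C)*(35 + C) (H(C) = (35 + C)*(-32 + C) = (-32 + C)*(35 + C))
q(-68, s) + H(23) = 4 + (-1120 + 23² + 3*23) = 4 + (-1120 + 529 + 69) = 4 - 522 = -518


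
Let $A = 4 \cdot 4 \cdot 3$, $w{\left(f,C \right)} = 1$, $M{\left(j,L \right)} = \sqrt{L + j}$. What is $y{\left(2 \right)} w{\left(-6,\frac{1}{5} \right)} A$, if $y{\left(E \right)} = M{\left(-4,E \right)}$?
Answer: $48 i \sqrt{2} \approx 67.882 i$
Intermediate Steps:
$y{\left(E \right)} = \sqrt{-4 + E}$ ($y{\left(E \right)} = \sqrt{E - 4} = \sqrt{-4 + E}$)
$A = 48$ ($A = 16 \cdot 3 = 48$)
$y{\left(2 \right)} w{\left(-6,\frac{1}{5} \right)} A = \sqrt{-4 + 2} \cdot 1 \cdot 48 = \sqrt{-2} \cdot 1 \cdot 48 = i \sqrt{2} \cdot 1 \cdot 48 = i \sqrt{2} \cdot 48 = 48 i \sqrt{2}$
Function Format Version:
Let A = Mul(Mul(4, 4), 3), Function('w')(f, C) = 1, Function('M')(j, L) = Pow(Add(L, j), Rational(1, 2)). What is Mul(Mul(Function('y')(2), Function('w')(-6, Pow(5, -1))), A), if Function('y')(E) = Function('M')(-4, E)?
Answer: Mul(48, I, Pow(2, Rational(1, 2))) ≈ Mul(67.882, I)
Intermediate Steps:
Function('y')(E) = Pow(Add(-4, E), Rational(1, 2)) (Function('y')(E) = Pow(Add(E, -4), Rational(1, 2)) = Pow(Add(-4, E), Rational(1, 2)))
A = 48 (A = Mul(16, 3) = 48)
Mul(Mul(Function('y')(2), Function('w')(-6, Pow(5, -1))), A) = Mul(Mul(Pow(Add(-4, 2), Rational(1, 2)), 1), 48) = Mul(Mul(Pow(-2, Rational(1, 2)), 1), 48) = Mul(Mul(Mul(I, Pow(2, Rational(1, 2))), 1), 48) = Mul(Mul(I, Pow(2, Rational(1, 2))), 48) = Mul(48, I, Pow(2, Rational(1, 2)))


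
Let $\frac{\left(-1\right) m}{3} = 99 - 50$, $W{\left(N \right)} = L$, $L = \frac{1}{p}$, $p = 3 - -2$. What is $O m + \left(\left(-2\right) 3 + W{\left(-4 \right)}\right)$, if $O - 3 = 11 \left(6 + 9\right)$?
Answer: $- \frac{123509}{5} \approx -24702.0$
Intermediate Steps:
$p = 5$ ($p = 3 + 2 = 5$)
$L = \frac{1}{5} \approx 0.2$
$W{\left(N \right)} = \frac{1}{5}$
$O = 168$ ($O = 3 + 11 \left(6 + 9\right) = 3 + 11 \cdot 15 = 3 + 165 = 168$)
$m = -147$ ($m = - 3 \left(99 - 50\right) = \left(-3\right) 49 = -147$)
$O m + \left(\left(-2\right) 3 + W{\left(-4 \right)}\right) = 168 \left(-147\right) + \left(\left(-2\right) 3 + \frac{1}{5}\right) = -24696 + \left(-6 + \frac{1}{5}\right) = -24696 - \frac{29}{5} = - \frac{123509}{5}$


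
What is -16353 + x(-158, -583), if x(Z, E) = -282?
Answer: -16635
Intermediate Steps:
-16353 + x(-158, -583) = -16353 - 282 = -16635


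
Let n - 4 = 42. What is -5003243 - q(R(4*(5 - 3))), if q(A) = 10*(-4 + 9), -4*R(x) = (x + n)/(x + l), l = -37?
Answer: -5003293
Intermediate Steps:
n = 46 (n = 4 + 42 = 46)
R(x) = -(46 + x)/(4*(-37 + x)) (R(x) = -(x + 46)/(4*(x - 37)) = -(46 + x)/(4*(-37 + x)))
q(A) = 50 (q(A) = 10*5 = 50)
-5003243 - q(R(4*(5 - 3))) = -5003243 - 1*50 = -5003243 - 50 = -5003293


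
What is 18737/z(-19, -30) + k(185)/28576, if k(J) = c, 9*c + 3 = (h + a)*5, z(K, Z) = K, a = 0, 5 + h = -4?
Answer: -5283835/5358 ≈ -986.16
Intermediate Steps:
h = -9 (h = -5 - 4 = -9)
c = -16/3 (c = -⅓ + ((-9 + 0)*5)/9 = -⅓ + (-9*5)/9 = -⅓ + (⅑)*(-45) = -⅓ - 5 = -16/3 ≈ -5.3333)
k(J) = -16/3
18737/z(-19, -30) + k(185)/28576 = 18737/(-19) - 16/3/28576 = 18737*(-1/19) - 16/3*1/28576 = -18737/19 - 1/5358 = -5283835/5358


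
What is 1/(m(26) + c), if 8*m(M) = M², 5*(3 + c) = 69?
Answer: 10/953 ≈ 0.010493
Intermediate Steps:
c = 54/5 (c = -3 + (⅕)*69 = -3 + 69/5 = 54/5 ≈ 10.800)
m(M) = M²/8
1/(m(26) + c) = 1/((⅛)*26² + 54/5) = 1/((⅛)*676 + 54/5) = 1/(169/2 + 54/5) = 1/(953/10) = 10/953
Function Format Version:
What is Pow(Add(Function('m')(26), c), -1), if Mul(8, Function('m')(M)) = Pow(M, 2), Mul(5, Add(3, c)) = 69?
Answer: Rational(10, 953) ≈ 0.010493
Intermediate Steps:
c = Rational(54, 5) (c = Add(-3, Mul(Rational(1, 5), 69)) = Add(-3, Rational(69, 5)) = Rational(54, 5) ≈ 10.800)
Function('m')(M) = Mul(Rational(1, 8), Pow(M, 2))
Pow(Add(Function('m')(26), c), -1) = Pow(Add(Mul(Rational(1, 8), Pow(26, 2)), Rational(54, 5)), -1) = Pow(Add(Mul(Rational(1, 8), 676), Rational(54, 5)), -1) = Pow(Add(Rational(169, 2), Rational(54, 5)), -1) = Pow(Rational(953, 10), -1) = Rational(10, 953)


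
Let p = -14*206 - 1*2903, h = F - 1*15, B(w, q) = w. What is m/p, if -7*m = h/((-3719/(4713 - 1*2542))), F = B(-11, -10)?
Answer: 56446/150652971 ≈ 0.00037468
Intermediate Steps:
F = -11
h = -26 (h = -11 - 1*15 = -11 - 15 = -26)
p = -5787 (p = -2884 - 2903 = -5787)
m = -56446/26033 (m = -(-26)/(7*((-3719/(4713 - 1*2542)))) = -(-26)/(7*((-3719/(4713 - 2542)))) = -(-26)/(7*((-3719/2171))) = -(-26)/(7*((-3719*1/2171))) = -(-26)/(7*(-3719/2171)) = -(-26)*(-2171)/(7*3719) = -⅐*56446/3719 = -56446/26033 ≈ -2.1682)
m/p = -56446/26033/(-5787) = -56446/26033*(-1/5787) = 56446/150652971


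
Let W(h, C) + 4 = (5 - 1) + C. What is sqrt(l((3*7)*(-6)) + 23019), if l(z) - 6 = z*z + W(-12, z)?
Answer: 5*sqrt(1551) ≈ 196.91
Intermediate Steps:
W(h, C) = C (W(h, C) = -4 + ((5 - 1) + C) = -4 + (4 + C) = C)
l(z) = 6 + z + z**2 (l(z) = 6 + (z*z + z) = 6 + (z**2 + z) = 6 + (z + z**2) = 6 + z + z**2)
sqrt(l((3*7)*(-6)) + 23019) = sqrt((6 + (3*7)*(-6) + ((3*7)*(-6))**2) + 23019) = sqrt((6 + 21*(-6) + (21*(-6))**2) + 23019) = sqrt((6 - 126 + (-126)**2) + 23019) = sqrt((6 - 126 + 15876) + 23019) = sqrt(15756 + 23019) = sqrt(38775) = 5*sqrt(1551)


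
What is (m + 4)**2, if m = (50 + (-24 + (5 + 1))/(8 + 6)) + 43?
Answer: 448900/49 ≈ 9161.2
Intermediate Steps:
m = 642/7 (m = (50 + (-24 + 6)/14) + 43 = (50 - 18*1/14) + 43 = (50 - 9/7) + 43 = 341/7 + 43 = 642/7 ≈ 91.714)
(m + 4)**2 = (642/7 + 4)**2 = (670/7)**2 = 448900/49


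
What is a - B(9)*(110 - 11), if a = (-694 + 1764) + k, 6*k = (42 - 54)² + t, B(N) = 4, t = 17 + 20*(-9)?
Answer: 4025/6 ≈ 670.83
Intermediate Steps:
t = -163 (t = 17 - 180 = -163)
k = -19/6 (k = ((42 - 54)² - 163)/6 = ((-12)² - 163)/6 = (144 - 163)/6 = (⅙)*(-19) = -19/6 ≈ -3.1667)
a = 6401/6 (a = (-694 + 1764) - 19/6 = 1070 - 19/6 = 6401/6 ≈ 1066.8)
a - B(9)*(110 - 11) = 6401/6 - 4*(110 - 11) = 6401/6 - 4*99 = 6401/6 - 1*396 = 6401/6 - 396 = 4025/6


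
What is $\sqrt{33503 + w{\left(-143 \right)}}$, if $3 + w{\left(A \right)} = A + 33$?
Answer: $3 \sqrt{3710} \approx 182.73$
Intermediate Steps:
$w{\left(A \right)} = 30 + A$ ($w{\left(A \right)} = -3 + \left(A + 33\right) = -3 + \left(33 + A\right) = 30 + A$)
$\sqrt{33503 + w{\left(-143 \right)}} = \sqrt{33503 + \left(30 - 143\right)} = \sqrt{33503 - 113} = \sqrt{33390} = 3 \sqrt{3710}$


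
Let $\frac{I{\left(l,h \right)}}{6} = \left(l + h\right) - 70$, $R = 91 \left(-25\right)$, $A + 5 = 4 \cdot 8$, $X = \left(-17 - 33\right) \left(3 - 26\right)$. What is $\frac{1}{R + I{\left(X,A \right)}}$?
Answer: $\frac{1}{4367} \approx 0.00022899$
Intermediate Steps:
$X = 1150$ ($X = \left(-50\right) \left(-23\right) = 1150$)
$A = 27$ ($A = -5 + 4 \cdot 8 = -5 + 32 = 27$)
$R = -2275$
$I{\left(l,h \right)} = -420 + 6 h + 6 l$ ($I{\left(l,h \right)} = 6 \left(\left(l + h\right) - 70\right) = 6 \left(\left(h + l\right) - 70\right) = 6 \left(-70 + h + l\right) = -420 + 6 h + 6 l$)
$\frac{1}{R + I{\left(X,A \right)}} = \frac{1}{-2275 + \left(-420 + 6 \cdot 27 + 6 \cdot 1150\right)} = \frac{1}{-2275 + \left(-420 + 162 + 6900\right)} = \frac{1}{-2275 + 6642} = \frac{1}{4367}$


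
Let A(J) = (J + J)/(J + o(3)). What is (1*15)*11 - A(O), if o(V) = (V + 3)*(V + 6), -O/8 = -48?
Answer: 11917/73 ≈ 163.25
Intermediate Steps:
O = 384 (O = -8*(-48) = 384)
o(V) = (3 + V)*(6 + V)
A(J) = 2*J/(54 + J) (A(J) = (J + J)/(J + (18 + 3² + 9*3)) = (2*J)/(J + (18 + 9 + 27)) = (2*J)/(J + 54) = (2*J)/(54 + J) = 2*J/(54 + J))
(1*15)*11 - A(O) = (1*15)*11 - 2*384/(54 + 384) = 15*11 - 2*384/438 = 165 - 2*384/438 = 165 - 1*128/73 = 165 - 128/73 = 11917/73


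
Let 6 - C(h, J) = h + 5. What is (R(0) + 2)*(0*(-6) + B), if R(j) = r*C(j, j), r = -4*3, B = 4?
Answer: -40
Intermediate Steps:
C(h, J) = 1 - h (C(h, J) = 6 - (h + 5) = 6 - (5 + h) = 6 + (-5 - h) = 1 - h)
r = -12
R(j) = -12 + 12*j (R(j) = -12*(1 - j) = -12 + 12*j)
(R(0) + 2)*(0*(-6) + B) = ((-12 + 12*0) + 2)*(0*(-6) + 4) = ((-12 + 0) + 2)*(0 + 4) = (-12 + 2)*4 = -10*4 = -40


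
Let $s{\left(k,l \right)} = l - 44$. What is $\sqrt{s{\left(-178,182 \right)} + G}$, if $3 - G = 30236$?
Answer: $i \sqrt{30095} \approx 173.48 i$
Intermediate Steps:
$s{\left(k,l \right)} = -44 + l$ ($s{\left(k,l \right)} = l - 44 = -44 + l$)
$G = -30233$ ($G = 3 - 30236 = -30233$)
$\sqrt{s{\left(-178,182 \right)} + G} = \sqrt{\left(-44 + 182\right) - 30233} = \sqrt{138 - 30233} = \sqrt{-30095} = i \sqrt{30095}$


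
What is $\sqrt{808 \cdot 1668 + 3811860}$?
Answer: $2 \sqrt{1289901} \approx 2271.5$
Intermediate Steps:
$\sqrt{808 \cdot 1668 + 3811860} = \sqrt{1347744 + 3811860} = \sqrt{5159604} = 2 \sqrt{1289901}$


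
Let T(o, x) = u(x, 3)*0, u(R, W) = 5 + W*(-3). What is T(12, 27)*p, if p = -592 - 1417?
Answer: 0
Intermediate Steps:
p = -2009
u(R, W) = 5 - 3*W
T(o, x) = 0 (T(o, x) = (5 - 3*3)*0 = (5 - 9)*0 = -4*0 = 0)
T(12, 27)*p = 0*(-2009) = 0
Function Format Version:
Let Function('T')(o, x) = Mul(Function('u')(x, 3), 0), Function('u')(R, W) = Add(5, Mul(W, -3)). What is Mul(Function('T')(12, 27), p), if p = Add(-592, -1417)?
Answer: 0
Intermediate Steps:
p = -2009
Function('u')(R, W) = Add(5, Mul(-3, W))
Function('T')(o, x) = 0 (Function('T')(o, x) = Mul(Add(5, Mul(-3, 3)), 0) = Mul(Add(5, -9), 0) = Mul(-4, 0) = 0)
Mul(Function('T')(12, 27), p) = Mul(0, -2009) = 0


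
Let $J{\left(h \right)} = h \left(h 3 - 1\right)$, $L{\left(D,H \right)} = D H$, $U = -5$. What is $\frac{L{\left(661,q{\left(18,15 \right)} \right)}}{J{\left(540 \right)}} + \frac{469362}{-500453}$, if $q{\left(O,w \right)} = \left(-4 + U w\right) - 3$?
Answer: $- \frac{218734987813}{218763019890} \approx -0.99987$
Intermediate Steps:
$q{\left(O,w \right)} = -7 - 5 w$ ($q{\left(O,w \right)} = \left(-4 - 5 w\right) - 3 = -7 - 5 w$)
$J{\left(h \right)} = h \left(-1 + 3 h\right)$ ($J{\left(h \right)} = h \left(3 h - 1\right) = h \left(-1 + 3 h\right)$)
$\frac{L{\left(661,q{\left(18,15 \right)} \right)}}{J{\left(540 \right)}} + \frac{469362}{-500453} = \frac{661 \left(-7 - 75\right)}{540 \left(-1 + 3 \cdot 540\right)} + \frac{469362}{-500453} = \frac{661 \left(-7 - 75\right)}{540 \left(-1 + 1620\right)} + 469362 \left(- \frac{1}{500453}\right) = \frac{661 \left(-82\right)}{540 \cdot 1619} - \frac{469362}{500453} = - \frac{54202}{874260} - \frac{469362}{500453} = \left(-54202\right) \frac{1}{874260} - \frac{469362}{500453} = - \frac{27101}{437130} - \frac{469362}{500453} = - \frac{218734987813}{218763019890}$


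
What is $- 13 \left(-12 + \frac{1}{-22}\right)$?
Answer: $\frac{3445}{22} \approx 156.59$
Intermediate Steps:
$- 13 \left(-12 + \frac{1}{-22}\right) = - 13 \left(-12 - \frac{1}{22}\right) = \left(-13\right) \left(- \frac{265}{22}\right) = \frac{3445}{22}$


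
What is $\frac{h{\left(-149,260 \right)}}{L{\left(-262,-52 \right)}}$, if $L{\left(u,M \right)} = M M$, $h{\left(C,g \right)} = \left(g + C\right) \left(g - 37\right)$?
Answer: $\frac{24753}{2704} \approx 9.1542$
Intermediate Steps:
$h{\left(C,g \right)} = \left(-37 + g\right) \left(C + g\right)$ ($h{\left(C,g \right)} = \left(C + g\right) \left(-37 + g\right) = \left(-37 + g\right) \left(C + g\right)$)
$L{\left(u,M \right)} = M^{2}$
$\frac{h{\left(-149,260 \right)}}{L{\left(-262,-52 \right)}} = \frac{260^{2} - -5513 - 9620 - 38740}{\left(-52\right)^{2}} = \frac{67600 + 5513 - 9620 - 38740}{2704} = 24753 \cdot \frac{1}{2704} = \frac{24753}{2704}$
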